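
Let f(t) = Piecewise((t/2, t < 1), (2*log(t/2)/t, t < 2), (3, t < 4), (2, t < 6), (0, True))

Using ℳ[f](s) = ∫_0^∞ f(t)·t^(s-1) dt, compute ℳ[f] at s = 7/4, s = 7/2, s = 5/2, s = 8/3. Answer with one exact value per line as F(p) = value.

F(7/4) = -440*2**(3/4)/63 + 8*log(2)/3 + 370/99 + 32*sqrt(2)/7 + 48*6**(3/4)/7
F(7/2) = -1424*sqrt(2)/175 + 4*log(2)/5 + 58279/1575 + 864*sqrt(6)/7
F(5/2) = -296*sqrt(2)/45 + 4*log(2)/3 + 4357/315 + 144*sqrt(6)/5
F(8/3) = -297*2**(2/3)/50 + 6*log(2)/5 + 471/550 + 12*2**(1/3) + 27*6**(2/3)

strip the common scale on t: t on [0, 1/2); log(t)/t on [1/2, 1); 3 on [1, 2); …
f breaks at 1, 2, 4 into 4 integrals to sum
[0, 1) adds the kernel integral of t/2
segment 1 to 2 holds 2*log(t/2)/t; add its integral
[2, 4) adds the kernel integral of 3
over [4, 6), the kernel integral of 2 enters the sum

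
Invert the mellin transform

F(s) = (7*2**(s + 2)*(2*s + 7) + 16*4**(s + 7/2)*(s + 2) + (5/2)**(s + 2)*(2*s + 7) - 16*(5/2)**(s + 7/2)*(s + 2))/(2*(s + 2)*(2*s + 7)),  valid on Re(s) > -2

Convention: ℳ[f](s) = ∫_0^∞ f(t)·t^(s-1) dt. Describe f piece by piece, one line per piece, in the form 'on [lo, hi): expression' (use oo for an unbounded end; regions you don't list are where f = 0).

along the cuts 2, 5/2, ℳ[f](s) splits into 3 integrals
on [0, 2): add ∫ 4*t**2·t^(s-1) dt
on [2, 5/2) integrate f = t**2/2 against the kernel
on [5/2, 4) integrate f = 4*t**(7/2) against the kernel

on [0, 2): 4*t**2
on [2, 5/2): t**2/2
on [5/2, 4): 4*t**(7/2)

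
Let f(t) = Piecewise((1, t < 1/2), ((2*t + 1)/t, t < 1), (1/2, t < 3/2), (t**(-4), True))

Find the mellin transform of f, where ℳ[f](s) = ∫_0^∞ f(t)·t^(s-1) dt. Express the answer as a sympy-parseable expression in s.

(405*2**s*s**2 - 1863*2**s*s + 972*2**s + 49*3**s*s**2 - 373*3**s*s + 324*3**s - 486*s**2 + 2106*s - 648)/(162*2**s*s*(s**2 - 5*s + 4))
  0 < Re(s) < 4

the shared t-power comes off first: t on [0, 1/2); 2*t + 1 on [1/2, 1); t/2 on [1, 3/2); …
breakpoints 1/2, 1, 3/2: one integral from each of the 4 segments
piece [0, 1/2): integrate 1 against the kernel
[1/2, 1) adds the kernel integral of (2*t + 1)/t
on [1, 3/2): add ∫ 1/2·t^(s-1) dt
piece [3/2, ∞): integrate t**(-4) against the kernel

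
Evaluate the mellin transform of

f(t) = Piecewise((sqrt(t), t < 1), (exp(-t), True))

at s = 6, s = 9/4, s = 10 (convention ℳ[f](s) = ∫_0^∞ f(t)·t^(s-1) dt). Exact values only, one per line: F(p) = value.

F(6) = 2/13 + 326*exp(-1)
F(9/4) = 4/11 + uppergamma(9/4, 1)
F(10) = 2/21 + 986410*exp(-1)

f breaks at 1 into 2 integrals to sum
∫ sqrt(t)·t^(s-1) over [0, 1)
the [1, ∞) slice contributes ∫ exp(-t)·t^(s-1) dt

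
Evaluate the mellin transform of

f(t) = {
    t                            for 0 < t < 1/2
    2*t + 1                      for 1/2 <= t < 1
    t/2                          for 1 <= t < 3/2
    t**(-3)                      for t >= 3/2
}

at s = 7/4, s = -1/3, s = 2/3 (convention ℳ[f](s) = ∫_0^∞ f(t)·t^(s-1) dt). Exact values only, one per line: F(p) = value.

breakpoints 1/2, 1, 3/2: one integral from each of the 4 segments
piece [0, 1/2): integrate t against the kernel
on [1/2, 1): add ∫ (2*t + 1)·t^(s-1) dt
segment [1, 3/2) carries t/2; integrate it
∫ t**(-3)·t^(s-1) over [3/2, ∞)

F(7/4) = 2**(1/4)*(-2610 + 5299*3**(3/4) + 7740*2**(3/4))/13860
F(-1/3) = 2**(1/3)*(-405*2**(2/3) + 437*3**(2/3) + 2430)/1080
F(2/3) = 2**(1/3)*(-2268 + 727*3**(2/3) + 3024*2**(2/3))/2520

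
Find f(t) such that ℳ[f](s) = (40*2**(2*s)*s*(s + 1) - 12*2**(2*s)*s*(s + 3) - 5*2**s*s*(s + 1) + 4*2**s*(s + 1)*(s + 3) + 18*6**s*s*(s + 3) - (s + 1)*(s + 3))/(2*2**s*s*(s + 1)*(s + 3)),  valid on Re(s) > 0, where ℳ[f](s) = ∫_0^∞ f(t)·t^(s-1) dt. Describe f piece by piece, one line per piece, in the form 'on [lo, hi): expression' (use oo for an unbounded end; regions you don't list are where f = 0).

breakpoints 1/2, 1, 2: one integral from each of the 4 segments
segment 0 to 1/2 holds 3/2; add its integral
for t in [1/2, 1): the term is ∫ 2·t^(s-1)
for t in [1, 2): the term is ∫ 5*t**3/2·t^(s-1)
for t in [2, 3): the term is ∫ 3*t·t^(s-1)

on [0, 1/2): 3/2
on [1/2, 1): 2
on [1, 2): 5*t**3/2
on [2, 3): 3*t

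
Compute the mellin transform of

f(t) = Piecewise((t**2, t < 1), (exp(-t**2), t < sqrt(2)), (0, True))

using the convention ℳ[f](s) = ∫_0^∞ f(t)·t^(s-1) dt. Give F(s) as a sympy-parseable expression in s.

((s + 2)*uppergamma(s/2, 1) - (s + 2)*uppergamma(s/2, 2) + 2)/(2*(s + 2))
  Re(s) > -2

strip the power substitution: t on [0, 1); exp(-t) on [1, 2)
breakpoints 1: one integral from each of the 2 segments
for t in [0, 1): the term is ∫ t**2·t^(s-1)
∫ over [1, sqrt(2)) of exp(-t**2)·t^(s-1) joins the sum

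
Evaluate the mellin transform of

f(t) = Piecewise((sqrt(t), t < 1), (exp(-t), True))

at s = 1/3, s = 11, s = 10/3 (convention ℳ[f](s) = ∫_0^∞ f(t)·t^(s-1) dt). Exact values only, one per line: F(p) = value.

the 2 pieces separated at 1 each add one integral
[0, 1) adds the kernel integral of sqrt(t)
[1, ∞) adds the kernel integral of exp(-t)

F(1/3) = uppergamma(1/3, 1) + 6/5
F(11) = 2/23 + 9864101*exp(-1)
F(10/3) = 6/23 + uppergamma(10/3, 1)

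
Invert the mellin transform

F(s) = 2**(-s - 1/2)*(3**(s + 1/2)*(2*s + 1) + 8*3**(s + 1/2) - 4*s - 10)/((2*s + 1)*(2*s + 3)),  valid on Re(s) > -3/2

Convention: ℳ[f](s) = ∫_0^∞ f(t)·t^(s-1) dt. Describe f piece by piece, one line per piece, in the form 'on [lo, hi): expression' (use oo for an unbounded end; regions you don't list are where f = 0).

on [0, 1/2): t**(3/2)
on [1/2, 3/2): sqrt(t)*(2 - t)

the shared t-power comes off first: t on [0, 1/2); 2 - t on [1/2, 3/2)
linearity at 1/2 turns ℳ[f](s) into 2 summed integrals
between 0 and 1/2 the integrand is t**(3/2)·t^(s-1)
for t in [1/2, 3/2): the term is ∫ sqrt(t)*(2 - t)·t^(s-1)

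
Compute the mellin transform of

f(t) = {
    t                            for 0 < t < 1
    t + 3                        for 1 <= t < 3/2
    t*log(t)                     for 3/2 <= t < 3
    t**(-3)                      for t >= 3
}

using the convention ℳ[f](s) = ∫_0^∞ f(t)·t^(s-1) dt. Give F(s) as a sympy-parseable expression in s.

along the cuts 1, 3/2, 3, ℳ[f](s) splits into 4 integrals
∫ over [0, 1) of t·t^(s-1) joins the sum
∫ (t + 3)·t^(s-1) over [1, 3/2)
segment 3/2 to 3 holds t*log(t); add its integral
segment [3, ∞) carries t**(-3); integrate it

(-162*2**s*s*(s - 3)*(s**2 + 2*s + 1) - 162*2**s*(s - 3)*(s**2 + 2*s + 1) - 81*3**s*s**2*(s - 3)*(s + 1)*log(3) + 81*3**s*s**2*(s - 3)*(s + 1)*log(2) - 81*3**s*s*(s - 3)*(s + 1)*log(3) + 81*3**s*s*(s - 3)*(s + 1)*log(2) + 81*3**s*s*(s - 3)*(s + 1) + 243*3**s*s*(s - 3)*(s**2 + 2*s + 1) + 162*3**s*(s - 3)*(s**2 + 2*s + 1) + 162*6**s*s**2*(s - 3)*(s + 1)*log(3) - 162*6**s*s*(s - 3)*(s + 1) + 162*6**s*s*(s - 3)*(s + 1)*log(3) - 2*6**s*s*(s + 1)*(s**2 + 2*s + 1))/(54*2**s*s*(s - 3)*(s + 1)*(s**2 + 2*s + 1))
  -1 < Re(s) < 3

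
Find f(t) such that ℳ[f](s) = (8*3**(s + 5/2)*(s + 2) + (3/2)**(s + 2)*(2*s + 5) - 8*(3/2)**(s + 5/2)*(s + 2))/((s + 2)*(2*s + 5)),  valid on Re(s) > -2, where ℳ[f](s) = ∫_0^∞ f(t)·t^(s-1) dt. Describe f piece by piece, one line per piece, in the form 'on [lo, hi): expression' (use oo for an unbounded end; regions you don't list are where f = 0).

along the cuts 3/2, ℳ[f](s) splits into 2 integrals
segment 0 to 3/2 holds t**2; add its integral
piece [3/2, 3): integrate 4*t**(5/2) against the kernel

on [0, 3/2): t**2
on [3/2, 3): 4*t**(5/2)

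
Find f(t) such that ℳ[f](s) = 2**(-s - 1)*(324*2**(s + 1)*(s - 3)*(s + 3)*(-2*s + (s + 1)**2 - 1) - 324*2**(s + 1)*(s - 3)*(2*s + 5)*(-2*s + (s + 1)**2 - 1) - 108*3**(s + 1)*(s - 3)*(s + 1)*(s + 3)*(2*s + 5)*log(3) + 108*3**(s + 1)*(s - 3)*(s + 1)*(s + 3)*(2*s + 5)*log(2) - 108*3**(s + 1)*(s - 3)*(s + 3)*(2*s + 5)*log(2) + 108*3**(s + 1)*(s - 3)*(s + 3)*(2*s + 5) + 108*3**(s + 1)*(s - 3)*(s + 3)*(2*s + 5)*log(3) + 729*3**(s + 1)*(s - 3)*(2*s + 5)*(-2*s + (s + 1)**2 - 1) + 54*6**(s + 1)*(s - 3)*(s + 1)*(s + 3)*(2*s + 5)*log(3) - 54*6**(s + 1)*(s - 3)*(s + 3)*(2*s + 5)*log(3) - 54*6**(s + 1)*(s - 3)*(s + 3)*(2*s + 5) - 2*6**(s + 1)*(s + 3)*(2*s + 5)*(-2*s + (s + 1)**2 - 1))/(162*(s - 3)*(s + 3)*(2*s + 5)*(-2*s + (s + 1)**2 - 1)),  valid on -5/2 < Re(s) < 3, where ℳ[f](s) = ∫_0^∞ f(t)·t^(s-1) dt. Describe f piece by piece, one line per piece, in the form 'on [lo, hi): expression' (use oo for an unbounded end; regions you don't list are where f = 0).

the shared t-power comes off first: t**(3/2) on [0, 1); 2*t**2 on [1, 3/2); log(t)/t on [3/2, 3); …
decompose at 1, 3/2, 3; ℳ[f](s) sums the 4 pieces' integrals
on [0, 1): add ∫ t**(5/2)·t^(s-1) dt
over [1, 3/2), the kernel integral of 2*t**3 enters the sum
on [3/2, 3): add ∫ log(t)·t^(s-1) dt
segment [3, ∞) carries t**(-3); integrate it

on [0, 1): t**(5/2)
on [1, 3/2): 2*t**3
on [3/2, 3): log(t)
on [3, oo): t**(-3)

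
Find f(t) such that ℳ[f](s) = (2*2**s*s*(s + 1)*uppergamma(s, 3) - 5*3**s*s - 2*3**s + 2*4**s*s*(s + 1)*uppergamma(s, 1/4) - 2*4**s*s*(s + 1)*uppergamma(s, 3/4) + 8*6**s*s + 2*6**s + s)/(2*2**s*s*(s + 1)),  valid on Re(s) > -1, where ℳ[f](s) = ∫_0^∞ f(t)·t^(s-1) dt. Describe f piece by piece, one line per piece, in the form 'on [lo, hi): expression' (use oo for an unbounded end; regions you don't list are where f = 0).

on [0, 1/2): t
on [1/2, 3/2): exp(-t/2)
on [3/2, 3): t + 1
on [3, oo): exp(-t)

split f at 1/2, 3/2, 3: ℳ[f](s) collects 4 kernel integrals
between 0 and 1/2 the integrand is t·t^(s-1)
segment [1/2, 3/2) carries exp(-t/2); integrate it
∫ over [3/2, 3) of (t + 1)·t^(s-1) joins the sum
on [3, ∞) integrate f = exp(-t) against the kernel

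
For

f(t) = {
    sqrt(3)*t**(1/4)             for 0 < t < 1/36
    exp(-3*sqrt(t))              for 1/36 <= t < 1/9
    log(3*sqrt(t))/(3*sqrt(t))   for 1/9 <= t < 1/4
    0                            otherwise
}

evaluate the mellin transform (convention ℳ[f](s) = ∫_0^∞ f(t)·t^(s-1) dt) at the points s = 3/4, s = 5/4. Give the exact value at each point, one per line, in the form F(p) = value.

peel off the power substitution: sqrt(3)*sqrt(t) on [0, 1/6); exp(-3*t) on [1/6, 1/3); log(3*t)/(3*t) on [1/3, 1/2)
invert the common scale on t to get sqrt(t) on [0, 1/2); exp(-t) on [1/2, 1); log(t)/t on [1, 3/2)
along the cuts 1/36, 1/9, ℳ[f](s) splits into 3 integrals
∫ sqrt(3)*t**(1/4)·t^(s-1) over [0, 1/36)
on [1/36, 1/9): add ∫ exp(-3*sqrt(t))·t^(s-1) dt
over [1/9, 1/4), the kernel integral of log(3*sqrt(t))/(3*sqrt(t)) enters the sum

F(3/4) = -4*sqrt(2)/3 - 2*sqrt(3)*exp(-1)/9 - sqrt(3)*sqrt(pi)*erfc(1)/9 + sqrt(3)*sqrt(pi)*erfc(sqrt(2)/2)/9 + sqrt(6)*exp(-1/2)/9 + sqrt(6)*log(3**(16*sqrt(3))/2**(16*sqrt(3)))/72 + 11*sqrt(3)/12
F(5/4) = -5*sqrt(3)*exp(-1)/27 - 2*sqrt(2)/27 - sqrt(3)*sqrt(pi)*erfc(1)/18 + sqrt(3)*sqrt(pi)*erfc(sqrt(2)/2)/18 + 35*sqrt(3)/972 - sqrt(6)*log(2**(72*sqrt(3))/3**(72*sqrt(3)))/1944 + 2*sqrt(6)*exp(-1/2)/27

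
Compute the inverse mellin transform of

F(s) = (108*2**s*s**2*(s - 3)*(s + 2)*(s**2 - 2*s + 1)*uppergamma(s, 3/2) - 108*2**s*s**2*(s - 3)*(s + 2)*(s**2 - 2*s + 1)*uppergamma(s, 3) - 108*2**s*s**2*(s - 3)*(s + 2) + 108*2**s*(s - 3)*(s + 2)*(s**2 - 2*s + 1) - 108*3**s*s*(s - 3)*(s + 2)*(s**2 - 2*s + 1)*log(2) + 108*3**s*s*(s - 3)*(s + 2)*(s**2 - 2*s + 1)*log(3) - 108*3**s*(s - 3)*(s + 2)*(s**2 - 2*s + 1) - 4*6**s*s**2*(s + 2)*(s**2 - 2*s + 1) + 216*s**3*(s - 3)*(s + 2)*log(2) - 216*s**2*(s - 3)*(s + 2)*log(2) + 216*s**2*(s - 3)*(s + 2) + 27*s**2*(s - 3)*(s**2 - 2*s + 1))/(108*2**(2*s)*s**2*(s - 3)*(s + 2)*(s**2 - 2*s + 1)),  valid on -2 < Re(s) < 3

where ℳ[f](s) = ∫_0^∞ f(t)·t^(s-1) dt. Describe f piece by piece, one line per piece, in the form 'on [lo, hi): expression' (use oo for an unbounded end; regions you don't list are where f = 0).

the common scale on t comes off first: t**2 on [0, 1/2); log(t)/t on [1/2, 1); log(t) on [1, 3/2); …
slice at 1/4, 1/2, 3/4, 3/2, transform all 5 pieces, and sum them
for t in [0, 1/4): the term is ∫ 4*t**2·t^(s-1)
∫ over [1/4, 1/2) of log(2*t)/(2*t)·t^(s-1) joins the sum
the [1/2, 3/4) slice contributes ∫ log(2*t)·t^(s-1) dt
segment 3/4 to 3/2 holds exp(-2*t); add its integral
∫ over [3/2, ∞) of 1/(8*t**3)·t^(s-1) joins the sum

on [0, 1/4): 4*t**2
on [1/4, 1/2): log(2*t)/(2*t)
on [1/2, 3/4): log(2*t)
on [3/4, 3/2): exp(-2*t)
on [3/2, oo): 1/(8*t**3)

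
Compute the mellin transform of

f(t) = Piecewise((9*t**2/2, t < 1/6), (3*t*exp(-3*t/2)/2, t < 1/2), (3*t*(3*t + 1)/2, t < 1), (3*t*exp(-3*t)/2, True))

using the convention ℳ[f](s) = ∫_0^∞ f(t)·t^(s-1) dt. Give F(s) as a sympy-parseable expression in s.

invert the common scale on t to get 2*t**2 on [0, 1/4); t*exp(-t) on [1/4, 3/4); t*(2*t + 1) on [3/4, 3/2); …
peel off the shared t-power: 2*t on [0, 1/4); exp(-t) on [1/4, 3/4); 2*t + 1 on [3/4, 3/2); …
strip the common scale on t: t on [0, 1/2); exp(-t/2) on [1/2, 3/2); t + 1 on [3/2, 3); …
split f at 1/6, 1/2, 1: ℳ[f](s) collects 4 kernel integrals
segment 0 to 1/6 holds 9*t**2/2; add its integral
segment [1/6, 1/2) carries 3*t*exp(-3*t/2)/2; integrate it
over [1/2, 1), the kernel integral of 3*t*(3*t + 1)/2 enters the sum
over [1, ∞), the kernel integral of 3*t*exp(-3*t)/2 enters the sum

(8*2**(2*s)*(s + 1)*(s + 2)*uppergamma(s + 1, 1/4) - 8*2**(2*s)*(s + 1)*(s + 2)*uppergamma(s + 1, 3/4) + 4*2**s*(s + 1)*(s + 2)*uppergamma(s + 1, 3) - 15*3**s*(s + 1) - 6*3**s + 48*6**s*(s + 1) + 12*6**s + s + 1)/(8*6**s*(s + 1)*(s + 2))
  Re(s) > -2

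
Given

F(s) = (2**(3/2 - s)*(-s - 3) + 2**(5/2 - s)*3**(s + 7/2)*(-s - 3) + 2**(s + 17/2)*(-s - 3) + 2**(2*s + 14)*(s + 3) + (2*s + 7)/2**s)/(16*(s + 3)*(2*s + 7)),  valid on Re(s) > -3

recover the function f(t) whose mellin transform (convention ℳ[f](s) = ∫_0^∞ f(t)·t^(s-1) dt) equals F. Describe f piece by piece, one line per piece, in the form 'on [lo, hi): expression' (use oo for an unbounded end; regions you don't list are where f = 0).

on [0, 1/2): t**3/2
on [1/2, 3/2): t**(7/2)
on [3/2, 2): 3*t**(7/2)
on [2, 4): 4*t**(7/2)

the 4 pieces separated at 1/2, 3/2, 2 each add one integral
over [0, 1/2), the kernel integral of t**3/2 enters the sum
between 1/2 and 3/2 the integrand is t**(7/2)·t^(s-1)
∫ over [3/2, 2) of 3*t**(7/2)·t^(s-1) joins the sum
segment 2 to 4 holds 4*t**(7/2); add its integral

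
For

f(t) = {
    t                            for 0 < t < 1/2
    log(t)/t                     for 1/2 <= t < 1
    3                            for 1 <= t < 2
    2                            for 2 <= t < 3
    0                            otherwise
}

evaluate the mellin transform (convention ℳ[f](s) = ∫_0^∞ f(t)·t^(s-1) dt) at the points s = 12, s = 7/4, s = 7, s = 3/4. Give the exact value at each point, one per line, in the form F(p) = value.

F(12) = log(2)/22528 + 3437263911431/38658048
F(7/4) = 2**(1/4)*(-2420*2**(3/4) + 924*log(2) + 1295 + 1584*sqrt(2) + 2376*6**(3/4))/1386
F(7) = log(2)/384 + 9213567/14336
F(3/4) = 2**(1/4)*(-210*2**(3/4) - 84*log(2) + 28*sqrt(2) + 28*6**(3/4) + 339)/21

split f at 1/2, 1, 2: ℳ[f](s) collects 4 kernel integrals
segment 0 to 1/2 holds t; add its integral
between 1/2 and 1 the integrand is log(t)/t·t^(s-1)
between 1 and 2 the integrand is 3·t^(s-1)
the [2, 3) slice contributes ∫ 2·t^(s-1) dt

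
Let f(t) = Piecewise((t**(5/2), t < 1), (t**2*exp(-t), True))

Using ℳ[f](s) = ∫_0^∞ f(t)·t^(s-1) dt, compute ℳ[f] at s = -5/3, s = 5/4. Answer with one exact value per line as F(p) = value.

strip the shared t-power: sqrt(t) on [0, 1); exp(-t) on [1, ∞)
linearity at 1 turns ℳ[f](s) into 2 summed integrals
piece [0, 1): integrate t**(5/2) against the kernel
on [1, ∞): add ∫ t**2*exp(-t)·t^(s-1) dt

F(-5/3) = uppergamma(1/3, 1) + 6/5
F(5/4) = 4/15 + uppergamma(13/4, 1)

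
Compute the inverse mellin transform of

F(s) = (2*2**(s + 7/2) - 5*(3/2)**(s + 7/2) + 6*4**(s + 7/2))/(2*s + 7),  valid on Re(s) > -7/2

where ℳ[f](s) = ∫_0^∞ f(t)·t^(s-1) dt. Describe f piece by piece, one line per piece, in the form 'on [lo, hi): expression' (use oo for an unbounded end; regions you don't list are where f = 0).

slice at 3/2, 2, transform all 3 pieces, and sum them
between 0 and 3/2 the integrand is 3*t**(7/2)/2·t^(s-1)
the [3/2, 2) slice contributes ∫ 4*t**(7/2)·t^(s-1) dt
piece [2, 4): integrate 3*t**(7/2) against the kernel

on [0, 3/2): 3*t**(7/2)/2
on [3/2, 2): 4*t**(7/2)
on [2, 4): 3*t**(7/2)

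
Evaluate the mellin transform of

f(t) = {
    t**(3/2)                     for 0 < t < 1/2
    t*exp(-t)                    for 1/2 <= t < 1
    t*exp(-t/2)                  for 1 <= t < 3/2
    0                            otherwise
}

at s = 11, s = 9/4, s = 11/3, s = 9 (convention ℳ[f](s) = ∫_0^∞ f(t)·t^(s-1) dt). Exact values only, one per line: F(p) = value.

F(11) = -354434904271143*exp(-3/4)/1024 - 108505112*exp(-1) + sqrt(2)/102400 + 552203144321471*exp(-1/2)/2048
F(9/4) = -8*2**(1/4)*uppergamma(13/4, 3/4) - uppergamma(13/4, 1) + 2**(1/4)/60 + uppergamma(13/4, 1/2) + 8*2**(1/4)*uppergamma(13/4, 1/2)
F(11/3) = -16*2**(2/3)*uppergamma(14/3, 3/4) - uppergamma(14/3, 1) + 3*2**(5/6)/992 + uppergamma(14/3, 1/2) + 16*2**(2/3)*uppergamma(14/3, 1/2)
F(9) = -201383466759*exp(-3/4)/256 - 986410*exp(-1) + sqrt(2)/21504 + 313981529075*exp(-1/2)/512

undo the shared t-power: sqrt(t) on [0, 1/2); exp(-t) on [1/2, 1); exp(-t/2) on [1, 3/2)
breakpoints 1/2, 1: one integral from each of the 3 segments
piece [0, 1/2): integrate t**(3/2) against the kernel
piece [1/2, 1): integrate t*exp(-t) against the kernel
segment 1 to 3/2 holds t*exp(-t/2); add its integral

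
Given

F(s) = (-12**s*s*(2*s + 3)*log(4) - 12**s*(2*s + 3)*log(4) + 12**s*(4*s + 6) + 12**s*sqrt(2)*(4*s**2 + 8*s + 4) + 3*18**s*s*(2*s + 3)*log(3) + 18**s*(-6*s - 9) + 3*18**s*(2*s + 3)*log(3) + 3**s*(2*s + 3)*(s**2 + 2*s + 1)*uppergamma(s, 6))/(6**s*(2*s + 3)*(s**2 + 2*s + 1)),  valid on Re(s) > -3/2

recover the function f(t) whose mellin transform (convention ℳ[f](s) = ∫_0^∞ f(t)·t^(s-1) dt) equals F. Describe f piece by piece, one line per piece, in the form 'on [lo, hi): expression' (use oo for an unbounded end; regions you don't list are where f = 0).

integrate the 3 segments split at 2, 3, then add the results
[0, 2) adds the kernel integral of t**(3/2)
[2, 3) adds the kernel integral of t*log(t)
over [3, ∞), the kernel integral of exp(-2*t) enters the sum

on [0, 2): t**(3/2)
on [2, 3): t*log(t)
on [3, oo): exp(-2*t)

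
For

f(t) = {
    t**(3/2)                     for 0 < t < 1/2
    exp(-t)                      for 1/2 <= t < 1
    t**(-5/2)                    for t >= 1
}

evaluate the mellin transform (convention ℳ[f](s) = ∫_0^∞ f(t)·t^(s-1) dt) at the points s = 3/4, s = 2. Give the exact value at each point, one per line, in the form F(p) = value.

f breaks at 1/2, 1 into 3 integrals to sum
segment 0 to 1/2 holds t**(3/2); add its integral
over [1/2, 1), the kernel integral of exp(-t) enters the sum
∫ t**(-5/2)·t^(s-1) over [1, ∞)

F(3/4) = -uppergamma(3/4, 1) + 2**(3/4)/18 + 4/7 + uppergamma(3/4, 1/2)
F(2) = -2*exp(-1) + sqrt(2)/56 + 3*exp(-1/2)/2 + 2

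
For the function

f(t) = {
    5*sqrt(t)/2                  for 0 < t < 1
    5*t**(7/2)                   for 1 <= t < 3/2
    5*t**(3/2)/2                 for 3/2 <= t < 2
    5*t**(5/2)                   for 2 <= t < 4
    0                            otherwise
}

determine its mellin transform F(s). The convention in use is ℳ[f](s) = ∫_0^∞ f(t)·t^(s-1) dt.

integrate the 4 segments split at 1, 3/2, 2, then add the results
the [0, 1) slice contributes ∫ 5*sqrt(t)/2·t^(s-1) dt
on [1, 3/2) integrate f = 5*t**(7/2) against the kernel
on [3/2, 2) integrate f = 5*t**(3/2)/2 against the kernel
for t in [2, 4): the term is ∫ 5*t**(5/2)·t^(s-1)

5*(2**(s + 3/2)*(2*s + 1)*(2*s + 5)*(2*s + 7) - 2*2**(s + 5/2)*(2*s + 1)*(2*s + 3)*(2*s + 7) - (3/2)**(s + 3/2)*(2*s + 1)*(2*s + 5)*(2*s + 7) + 2*(3/2)**(s + 7/2)*(2*s + 1)*(2*s + 3)*(2*s + 5) + 2*4**(s + 5/2)*(2*s + 1)*(2*s + 3)*(2*s + 7) - 2*(2*s + 1)*(2*s + 3)*(2*s + 5) + (2*s + 3)*(2*s + 5)*(2*s + 7))/((2*s + 1)*(2*s + 3)*(2*s + 5)*(2*s + 7))
  Re(s) > -1/2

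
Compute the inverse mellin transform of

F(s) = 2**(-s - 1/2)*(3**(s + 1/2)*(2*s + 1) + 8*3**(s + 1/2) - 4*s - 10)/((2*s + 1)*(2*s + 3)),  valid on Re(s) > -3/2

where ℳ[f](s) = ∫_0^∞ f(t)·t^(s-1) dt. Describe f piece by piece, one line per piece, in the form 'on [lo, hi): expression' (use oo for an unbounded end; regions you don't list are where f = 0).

on [0, 1/2): t**(3/2)
on [1/2, 3/2): sqrt(t)*(2 - t)

the shared t-power comes off first: t on [0, 1/2); 2 - t on [1/2, 3/2)
the 2 pieces separated at 1/2 each add one integral
on [0, 1/2): add ∫ t**(3/2)·t^(s-1) dt
over [1/2, 3/2), the kernel integral of sqrt(t)*(2 - t) enters the sum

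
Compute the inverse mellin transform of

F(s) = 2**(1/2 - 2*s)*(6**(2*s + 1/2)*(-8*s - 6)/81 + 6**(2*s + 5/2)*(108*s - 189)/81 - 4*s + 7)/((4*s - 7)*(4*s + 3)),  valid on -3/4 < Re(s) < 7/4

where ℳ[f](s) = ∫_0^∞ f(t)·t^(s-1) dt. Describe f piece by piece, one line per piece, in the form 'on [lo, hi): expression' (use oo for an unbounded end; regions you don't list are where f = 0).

the power substitution comes off first: t**(3/2) on [0, 1/2); 2*t**(3/2) on [1/2, 3); t**(-7/2) on [3, ∞)
remove the shared t-power first: t on [0, 1/2); 2*t on [1/2, 3); t**(-4) on [3, ∞)
the 3 pieces separated at 1/4, 9 each add one integral
over [0, 1/4), the kernel integral of t**(3/4) enters the sum
the [1/4, 9) slice contributes ∫ 2*t**(3/4)·t^(s-1) dt
on [9, ∞) integrate f = t**(-7/4) against the kernel

on [0, 1/4): t**(3/4)
on [1/4, 9): 2*t**(3/4)
on [9, oo): t**(-7/4)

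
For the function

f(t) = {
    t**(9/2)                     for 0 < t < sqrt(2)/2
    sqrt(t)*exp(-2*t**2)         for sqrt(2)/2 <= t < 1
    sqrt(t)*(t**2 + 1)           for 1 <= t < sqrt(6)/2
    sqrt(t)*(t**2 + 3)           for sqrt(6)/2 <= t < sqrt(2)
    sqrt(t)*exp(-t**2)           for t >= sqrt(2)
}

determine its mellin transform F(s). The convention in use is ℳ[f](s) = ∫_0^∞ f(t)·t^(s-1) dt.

the shared t-power comes off first: t**4 on [0, sqrt(2)/2); exp(-2*t**2) on [sqrt(2)/2, 1); t**2 + 1 on [1, sqrt(6)/2); …
reversing the power substitution: t**2 on [0, 1/2); exp(-2*t) on [1/2, 1); t + 1 on [1, 3/2); …
decompose at sqrt(2)/2, 1, sqrt(6)/2, sqrt(2); ℳ[f](s) sums the 5 pieces' integrals
on [0, sqrt(2)/2): add ∫ t**(9/2)·t^(s-1) dt
for t in [sqrt(2)/2, 1): the term is ∫ sqrt(t)*exp(-2*t**2)·t^(s-1)
on [1, sqrt(6)/2) integrate f = sqrt(t)*(t**2 + 1) against the kernel
segment [sqrt(6)/2, sqrt(2)) carries sqrt(t)*(t**2 + 3); integrate it
[sqrt(2), ∞) adds the kernel integral of sqrt(t)*exp(-t**2)

2**(-s/2 - 5/4)*(2**(s/2 + 1/4)*(2*s + 1)*(2*s + 5)*(2*s + 9)*uppergamma(s/2 + 1/4, 2) - 2**(s/2 + 13/4)*(2*s + 1)*(2*s + 9) + 2**(s/2 + 17/4)*(-2*s - 9) + 5*2**(s + 5/2)*(2*s + 1)*(2*s + 9) + 2**(s + 9/2)*(6*s + 27) + 3**(s/2 + 1/4)*(-64*s - 288) - 8*3**(s/2 + 1/4)*(2*s + 1)*(2*s + 9) + (2*s + 1)*(2*s + 5)*(2*s + 9)*uppergamma(s/2 + 1/4, 1) - (2*s + 1)*(2*s + 5)*(2*s + 9)*uppergamma(s/2 + 1/4, 2) + (2*s + 1)*(2*s + 5))/((2*s + 1)*(2*s + 5)*(2*s + 9))
  Re(s) > -9/2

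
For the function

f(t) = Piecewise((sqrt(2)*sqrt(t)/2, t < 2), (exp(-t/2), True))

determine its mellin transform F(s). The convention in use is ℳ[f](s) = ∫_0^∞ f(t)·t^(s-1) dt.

2**s*((2*s + 1)*uppergamma(s, 1) + 2)/(2*s + 1)
  Re(s) > -1/2

invert the common scale on t to get sqrt(t) on [0, 1); exp(-t) on [1, ∞)
decompose at 2; ℳ[f](s) sums the 2 pieces' integrals
segment 0 to 2 holds sqrt(2)*sqrt(t)/2; add its integral
on [2, ∞): add ∫ exp(-t/2)·t^(s-1) dt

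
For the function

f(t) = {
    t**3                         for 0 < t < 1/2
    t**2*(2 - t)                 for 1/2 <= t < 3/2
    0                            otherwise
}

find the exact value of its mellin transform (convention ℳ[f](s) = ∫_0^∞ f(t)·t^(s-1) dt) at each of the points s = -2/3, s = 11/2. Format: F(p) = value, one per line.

invert the shared t-power to get t on [0, 1/2); 2 - t on [1/2, 3/2)
cuts at 1/2: linearity sums the 2 kernel integrals
segment [0, 1/2) carries t**3; integrate it
between 1/2 and 3/2 the integrand is t**2*(2 - t)·t^(s-1)

F(-2/3) = 3*2**(2/3)*(-5 + 12*3**(1/3))/56
F(11/2) = sqrt(2)*(-38 + 50301*sqrt(3))/65280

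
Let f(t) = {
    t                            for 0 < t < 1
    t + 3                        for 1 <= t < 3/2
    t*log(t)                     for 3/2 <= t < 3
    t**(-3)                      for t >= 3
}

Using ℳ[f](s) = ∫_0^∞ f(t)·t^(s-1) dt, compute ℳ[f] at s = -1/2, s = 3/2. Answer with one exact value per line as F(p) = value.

linearity at 1, 3/2, 3 turns ℳ[f](s) into 4 summed integrals
over [0, 1), the kernel integral of t enters the sum
for t in [1, 3/2): the term is ∫ (t + 3)·t^(s-1)
segment [3/2, 3) carries t*log(t); integrate it
between 3 and ∞ the integrand is t**(-3)·t^(s-1)

F(-1/2) = -2266*sqrt(3)/567 + sqrt(6) + log(2**(sqrt(6))*3**(-sqrt(6) + 2*sqrt(3))) + 6
F(3/2) = -922*sqrt(3)/675 - 2 + 213*sqrt(6)/100 + log(2**(9*sqrt(6)/20)*3**(-9*sqrt(6)/20 + 18*sqrt(3)/5))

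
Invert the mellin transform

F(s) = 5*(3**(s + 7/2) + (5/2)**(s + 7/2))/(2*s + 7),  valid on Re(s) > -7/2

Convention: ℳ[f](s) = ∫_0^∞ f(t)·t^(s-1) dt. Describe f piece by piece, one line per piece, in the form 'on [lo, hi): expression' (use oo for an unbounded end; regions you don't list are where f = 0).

on [0, 5/2): 5*t**(7/2)
on [5/2, 3): 5*t**(7/2)/2

linearity at 5/2 turns ℳ[f](s) into 2 summed integrals
∫ over [0, 5/2) of 5*t**(7/2)·t^(s-1) joins the sum
for t in [5/2, 3): the term is ∫ 5*t**(7/2)/2·t^(s-1)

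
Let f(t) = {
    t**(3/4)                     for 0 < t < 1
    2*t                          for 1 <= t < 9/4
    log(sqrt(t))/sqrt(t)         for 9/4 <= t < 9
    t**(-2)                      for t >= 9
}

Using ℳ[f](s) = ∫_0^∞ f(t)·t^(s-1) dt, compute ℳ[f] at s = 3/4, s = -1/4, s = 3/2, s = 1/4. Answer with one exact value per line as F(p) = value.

remove the power substitution first: t**(3/2) on [0, 1); 2*t**2 on [1, 3/2); log(t)/t on [3/2, 3); …
f breaks at 1, 9/4, 9 into 4 integrals to sum
on [0, 1) integrate f = t**(3/4) against the kernel
for t in [1, 9/4): the term is ∫ 2*t·t^(s-1)
segment [9/4, 9) carries log(sqrt(t))/sqrt(t); integrate it
[9, ∞) adds the kernel integral of t**(-2)

F(3/4) = -1076*sqrt(3)/135 - 10/21 + log(2**(2*sqrt(6))*3**(-2*sqrt(6) + 4*sqrt(3))) + 83*sqrt(6)/14
F(-1/4) = -2/3 - 8*sqrt(6)*log(2)/27 - 4*sqrt(3)*log(3)/27 - 212*sqrt(3)/2187 + 8*sqrt(6)*log(3)/27 + 178*sqrt(6)/81
F(3/2) = 9*log(2)/4 + 271/90 + 27*log(3)/4
F(1/4) = -1508*sqrt(3)/567 - 4*sqrt(3)*log(3)/3 - 4*sqrt(6)*log(2)/3 - 3/5 + 4*sqrt(6)*log(3)/3 + 67*sqrt(6)/15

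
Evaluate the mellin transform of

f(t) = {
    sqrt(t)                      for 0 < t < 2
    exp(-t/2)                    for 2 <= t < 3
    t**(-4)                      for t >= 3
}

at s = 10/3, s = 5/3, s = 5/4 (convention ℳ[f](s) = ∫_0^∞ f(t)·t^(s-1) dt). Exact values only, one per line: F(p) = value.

treat the 3 regions marked off by 2, 3 separately and sum
∫ over [0, 2) of sqrt(t)·t^(s-1) joins the sum
for t in [2, 3): the term is ∫ exp(-t/2)·t^(s-1)
segment 3 to ∞ holds t**(-4); add its integral

F(10/3) = -8*2**(1/3)*uppergamma(10/3, 3/2) + 3**(1/3)/2 + 48*2**(5/6)/23 + 8*2**(1/3)*uppergamma(10/3, 1)
F(5/3) = -2*2**(2/3)*uppergamma(5/3, 3/2) + 3**(2/3)/63 + 2*2**(2/3)*uppergamma(5/3, 1) + 24*2**(1/6)/13
F(5/4) = -2*2**(1/4)*uppergamma(5/4, 3/2) + 4*3**(1/4)/297 + 2*2**(1/4)*uppergamma(5/4, 1) + 8*2**(3/4)/7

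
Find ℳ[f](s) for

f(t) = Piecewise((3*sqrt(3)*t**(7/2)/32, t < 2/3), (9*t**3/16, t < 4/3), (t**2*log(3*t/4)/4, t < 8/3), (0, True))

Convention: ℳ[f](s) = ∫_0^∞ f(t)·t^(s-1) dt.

2**s*(-32*2**(2*s)*(s + 3)*(2*s + 7) + 24*2**s*(s + 2)**2*(2*s + 7) + 8*2**s*(s + 3)*(2*s + 7) + 32*4**s*(s + 2)*(s + 3)*(2*s + 7)*log(2) + sqrt(2)*(s + 2)**2*(s + 3) - 3*(s + 2)**2*(2*s + 7))/(18*3**s*(s + 2)**2*(s + 3)*(2*s + 7))
  Re(s) > -7/2

remove the common scale on t first: 3*sqrt(6)*t**(7/2)/4 on [0, 1/3); 9*t**3/2 on [1/3, 2/3); t**2*log(3*t/2) on [2/3, 4/3)
undo the shared t-power: 3*sqrt(6)*t**(3/2)/4 on [0, 1/3); 9*t/2 on [1/3, 2/3); log(3*t/2) on [2/3, 4/3)
the common scale on t comes off first: t**(3/2) on [0, 1/2); 3*t on [1/2, 1); log(t) on [1, 2)
decompose at 2/3, 4/3; ℳ[f](s) sums the 3 pieces' integrals
piece [0, 2/3): integrate 3*sqrt(3)*t**(7/2)/32 against the kernel
segment 2/3 to 4/3 holds 9*t**3/16; add its integral
segment [4/3, 8/3) carries t**2*log(3*t/4)/4; integrate it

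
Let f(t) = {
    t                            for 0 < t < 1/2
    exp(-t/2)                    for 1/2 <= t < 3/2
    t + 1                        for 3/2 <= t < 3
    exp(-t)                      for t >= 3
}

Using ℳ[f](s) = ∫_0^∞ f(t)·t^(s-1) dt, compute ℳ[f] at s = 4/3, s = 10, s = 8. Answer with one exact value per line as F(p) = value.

integrate the 4 segments split at 1/2, 3/2, 3, then add the results
on [0, 1/2) integrate f = t against the kernel
[1/2, 3/2) adds the kernel integral of exp(-t/2)
∫ (t + 1)·t^(s-1) over [3/2, 3)
over [3, ∞), the kernel integral of exp(-t) enters the sum

F(4/3) = 2**(2/3)*(-117*3**(1/3) - 112*2**(2/3)*uppergamma(4/3, 3/4) + 56*2**(1/3)*uppergamma(4/3, 3) + 6 + 112*2**(2/3)*uppergamma(4/3, 1/4) + 342*6**(1/3))/112
F(10) = -201383466759*exp(-3/4)/256 + 2477577947/112640 + 7280604*exp(-3) + 122145247909*exp(-1/4)/256
F(8) = -174811815*exp(-3/4)/64 + 55289551/18432 + 100026*exp(-3) + 106028861*exp(-1/4)/64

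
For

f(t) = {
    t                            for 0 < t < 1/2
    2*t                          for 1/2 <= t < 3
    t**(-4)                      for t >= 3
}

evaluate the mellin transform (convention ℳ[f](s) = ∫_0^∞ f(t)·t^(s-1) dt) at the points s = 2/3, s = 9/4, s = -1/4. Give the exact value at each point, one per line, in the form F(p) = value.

F(2/3) = 2**(1/3)*(-81 + 973*6**(2/3))/540
F(9/4) = 2**(3/4)*(-63 + 27320*6**(1/4))/3276
F(-1/4) = -2*2**(1/4)/3 + 11020*3**(3/4)/4131

integrate the 3 segments split at 1/2, 3, then add the results
piece [0, 1/2): integrate t against the kernel
segment 1/2 to 3 holds 2*t; add its integral
on [3, ∞): add ∫ t**(-4)·t^(s-1) dt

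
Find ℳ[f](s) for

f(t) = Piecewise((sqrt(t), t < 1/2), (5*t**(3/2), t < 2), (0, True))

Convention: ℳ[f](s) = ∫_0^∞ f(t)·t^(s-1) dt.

treat the 2 regions marked off by 1/2 separately and sum
between 0 and 1/2 the integrand is sqrt(t)·t^(s-1)
segment 1/2 to 2 holds 5*t**(3/2); add its integral

sqrt(2)*(80*2**(2*s)*s + 40*2**(2*s) - 6*s + 1)/(2*2**s*(4*s**2 + 8*s + 3))
  Re(s) > -1/2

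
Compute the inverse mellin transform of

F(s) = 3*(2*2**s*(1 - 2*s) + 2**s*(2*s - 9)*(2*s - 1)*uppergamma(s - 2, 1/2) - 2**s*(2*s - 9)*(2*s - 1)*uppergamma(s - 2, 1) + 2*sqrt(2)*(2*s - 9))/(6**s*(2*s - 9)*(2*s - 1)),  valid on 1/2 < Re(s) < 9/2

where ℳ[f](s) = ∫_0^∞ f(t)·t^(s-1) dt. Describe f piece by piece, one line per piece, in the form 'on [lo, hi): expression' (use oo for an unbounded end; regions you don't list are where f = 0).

invert the shared t-power to get sqrt(3)*sqrt(t) on [0, 1/6); exp(-3*t)/(3*t) on [1/6, 1/3); sqrt(3)/(81*t**(7/2)) on [1/3, ∞)
undo the common scale on t: sqrt(t) on [0, 1/2); exp(-t)/t on [1/2, 1); t**(-7/2) on [1, ∞)
undo the shared t-power: t**(3/2) on [0, 1/2); exp(-t) on [1/2, 1); t**(-5/2) on [1, ∞)
integrate the 3 segments split at 1/6, 1/3, then add the results
on [0, 1/6) integrate f = sqrt(3)/sqrt(t) against the kernel
∫ exp(-3*t)/(3*t**2)·t^(s-1) over [1/6, 1/3)
[1/3, ∞) adds the kernel integral of sqrt(3)/(81*t**(9/2))

on [0, 1/6): sqrt(3)/sqrt(t)
on [1/6, 1/3): exp(-3*t)/(3*t**2)
on [1/3, oo): sqrt(3)/(81*t**(9/2))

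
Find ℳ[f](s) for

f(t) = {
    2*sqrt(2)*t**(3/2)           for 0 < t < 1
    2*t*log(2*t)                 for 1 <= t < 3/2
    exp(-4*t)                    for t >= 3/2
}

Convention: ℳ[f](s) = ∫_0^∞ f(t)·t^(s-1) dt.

reversing the common scale on t: t**(3/2) on [0, 2); t*log(t) on [2, 3); exp(-2*t) on [3, ∞)
along the cuts 1, 3/2, ℳ[f](s) splits into 3 integrals
piece [0, 1): integrate 2*sqrt(2)*t**(3/2) against the kernel
∫ over [1, 3/2) of 2*t*log(2*t)·t^(s-1) joins the sum
segment [3/2, ∞) carries exp(-4*t); integrate it

(-12**s*s*(2*s + 3)*log(4) - 12**s*(2*s + 3)*log(4) + 12**s*(4*s + 6) + 12**s*sqrt(2)*(4*s**2 + 8*s + 4) + 3*18**s*s*(2*s + 3)*log(3) + 18**s*(-6*s - 9) + 3*18**s*(2*s + 3)*log(3) + 3**s*(2*s + 3)*(s**2 + 2*s + 1)*uppergamma(s, 6))/(12**s*(2*s + 3)*(s**2 + 2*s + 1))
  Re(s) > -3/2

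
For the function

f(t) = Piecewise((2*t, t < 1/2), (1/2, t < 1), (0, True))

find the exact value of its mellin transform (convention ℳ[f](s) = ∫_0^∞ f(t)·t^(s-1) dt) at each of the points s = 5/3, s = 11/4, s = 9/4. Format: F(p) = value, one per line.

F(5/3) = 3*2**(1/3)/160 + 3/10
F(11/4) = 7*2**(1/4)/660 + 2/11
F(9/4) = 5*2**(3/4)/468 + 2/9

strip the common scale on t: t on [0, 1); 1/2 on [1, 2)
decompose at 1/2; ℳ[f](s) sums the 2 pieces' integrals
segment 0 to 1/2 holds 2*t; add its integral
over [1/2, 1), the kernel integral of 1/2 enters the sum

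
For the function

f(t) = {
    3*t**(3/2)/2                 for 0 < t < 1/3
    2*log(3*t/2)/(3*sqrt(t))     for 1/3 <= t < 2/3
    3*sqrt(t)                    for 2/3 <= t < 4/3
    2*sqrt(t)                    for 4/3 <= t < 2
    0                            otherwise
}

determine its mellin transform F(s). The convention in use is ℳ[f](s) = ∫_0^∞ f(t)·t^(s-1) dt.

invert the shared t-power to get 3*t/2 on [0, 1/3); 2*log(3*t/2)/(3*t) on [1/3, 2/3); 3 on [2/3, 4/3); …
reversing the common scale on t: t on [0, 1/2); log(t)/t on [1/2, 1); 3 on [1, 2); …
slice at 1/3, 2/3, 4/3, transform all 4 pieces, and sum them
between 0 and 1/3 the integrand is 3*t**(3/2)/2·t^(s-1)
∫ over [1/3, 2/3) of 2*log(3*t/2)/(3*sqrt(t))·t^(s-1) joins the sum
segment 2/3 to 4/3 holds 3*sqrt(t); add its integral
on [4/3, 2): add ∫ 2*sqrt(t)·t^(s-1) dt

3**(-s - 1/2)*(-3*2**(s + 3/2)*(2*s + 3)*(8*s - (2*s + 1)**2) + 2**(s + 5/2)*(2*s + 1)*(2*s + 3) + 2**(2*s + 2)*(2*s + 3)*(8*s - (2*s + 1)**2) + 4*6**(s + 1/2)*(2*s + 3)*(8*s - (2*s + 1)**2) - 4*(2*s + 1)**2*(2*s + 3)*log(2) - 8*(2*s + 1)*(2*s + 3) + 8*(2*s + 1)*(2*s + 3)*log(2) + (2*s + 1)*(8*s - (2*s + 1)**2))/((2*s + 1)*(2*s + 3)*(8*s - (2*s + 1)**2))
  Re(s) > -3/2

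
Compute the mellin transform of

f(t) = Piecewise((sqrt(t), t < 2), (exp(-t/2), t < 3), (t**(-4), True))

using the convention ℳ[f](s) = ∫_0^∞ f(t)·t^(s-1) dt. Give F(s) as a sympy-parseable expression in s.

(2**s*(s - 4)*(2*s + 1)*uppergamma(s, 1) - 2**s*(s - 4)*(2*s + 1)*uppergamma(s, 3/2) + 2*2**(s + 1/2)*(s - 4) - 3**s*(2*s + 1)/81)/((s - 4)*(2*s + 1))
  -1/2 < Re(s) < 4

integrate the 3 segments split at 2, 3, then add the results
segment [0, 2) carries sqrt(t); integrate it
segment 2 to 3 holds exp(-t/2); add its integral
segment 3 to ∞ holds t**(-4); add its integral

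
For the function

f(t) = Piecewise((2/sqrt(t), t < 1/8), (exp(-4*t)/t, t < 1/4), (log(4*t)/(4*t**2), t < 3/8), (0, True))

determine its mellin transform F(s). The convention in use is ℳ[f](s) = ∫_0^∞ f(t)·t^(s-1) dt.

reversing the shared t-power: 2*sqrt(t) on [0, 1/8); exp(-4*t) on [1/8, 1/4); log(4*t)/(4*t) on [1/4, 3/8)
undo the common scale on t: sqrt(2)*sqrt(t) on [0, 1/4); exp(-2*t) on [1/4, 1/2); log(2*t)/(2*t) on [1/2, 3/4)
the common scale on t comes off first: sqrt(t) on [0, 1/2); exp(-t) on [1/2, 1); log(t)/t on [1, 3/2)
summing 3 kernel integrals split by 1/8, 1/4 yields ℳ[f](s)
the [0, 1/8) slice contributes ∫ 2/sqrt(t)·t^(s-1) dt
on [1/8, 1/4) integrate f = exp(-4*t)/t against the kernel
[1/4, 3/8) adds the kernel integral of log(4*t)/(4*t**2)

2**(2 - 3*s)*(9*2**s*(2*s - 1)*(-2*s + (s - 1)**2 + 3)*uppergamma(s - 1, 1/2) - 9*2**s*(2*s - 1)*(-2*s + (s - 1)**2 + 3)*uppergamma(s - 1, 1) + 9*2**s*(2*s - 1) + 4*3**s*(1 - 2*s) + 3**s*(s - 1)*(2*s - 1)*(-4*log(2) + 4*log(3)) + 3**s*(2*s - 1)*(-4*log(3) + 4*log(2)) + 18*sqrt(2)*(-2*s + (s - 1)**2 + 3))/(9*(2*s - 1)*(-2*s + (s - 1)**2 + 3))
  Re(s) > 1/2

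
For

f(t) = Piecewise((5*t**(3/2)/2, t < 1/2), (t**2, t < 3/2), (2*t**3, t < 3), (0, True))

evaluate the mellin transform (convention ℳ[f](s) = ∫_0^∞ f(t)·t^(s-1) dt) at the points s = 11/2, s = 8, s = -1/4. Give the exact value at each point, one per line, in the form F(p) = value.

F(11/2) = -5103*sqrt(6)/2720 - sqrt(2)/1920 + 5/1792 + 26244*sqrt(3)/17
F(8) = 5*sqrt(2)/19456 + 1813424309/56320
F(-1/4) = -30*2**(1/4)*3**(3/4)/77 - 2**(1/4)/7 + 2**(3/4)/2 + 72*3**(3/4)/11

cuts at 1/2, 3/2: linearity sums the 3 kernel integrals
over [0, 1/2), the kernel integral of 5*t**(3/2)/2 enters the sum
∫ over [1/2, 3/2) of t**2·t^(s-1) joins the sum
the [3/2, 3) slice contributes ∫ 2*t**3·t^(s-1) dt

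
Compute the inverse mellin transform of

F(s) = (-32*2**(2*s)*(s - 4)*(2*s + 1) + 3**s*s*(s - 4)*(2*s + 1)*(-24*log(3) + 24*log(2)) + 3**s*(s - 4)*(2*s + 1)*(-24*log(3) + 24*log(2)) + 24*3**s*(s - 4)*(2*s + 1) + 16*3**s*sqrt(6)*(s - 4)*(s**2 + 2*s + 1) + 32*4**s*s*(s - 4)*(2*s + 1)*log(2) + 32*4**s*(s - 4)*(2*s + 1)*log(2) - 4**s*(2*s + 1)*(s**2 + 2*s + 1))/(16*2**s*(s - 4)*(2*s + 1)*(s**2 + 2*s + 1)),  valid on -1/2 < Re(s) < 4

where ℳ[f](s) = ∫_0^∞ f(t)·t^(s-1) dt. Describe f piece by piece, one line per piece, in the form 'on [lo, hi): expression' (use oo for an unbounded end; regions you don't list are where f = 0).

the 3 pieces separated at 3/2, 2 each add one integral
∫ sqrt(t)·t^(s-1) over [0, 3/2)
on [3/2, 2) integrate f = t*log(t) against the kernel
[2, ∞) adds the kernel integral of t**(-4)

on [0, 3/2): sqrt(t)
on [3/2, 2): t*log(t)
on [2, oo): t**(-4)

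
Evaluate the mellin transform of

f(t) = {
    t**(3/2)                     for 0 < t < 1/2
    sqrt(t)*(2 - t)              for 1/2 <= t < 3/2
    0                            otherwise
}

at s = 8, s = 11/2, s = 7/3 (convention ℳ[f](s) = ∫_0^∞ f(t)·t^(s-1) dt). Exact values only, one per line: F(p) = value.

the shared t-power comes off first: t on [0, 1/2); 2 - t on [1/2, 3/2)
summing 2 kernel integrals split by 1/2 yields ℳ[f](s)
piece [0, 1/2): integrate t**(3/2) against the kernel
∫ sqrt(t)*(2 - t)·t^(s-1) over [1/2, 3/2)

F(8) = -21*sqrt(2)/82688 + 164025*sqrt(6)/165376
F(11/2) = 3637/2688
F(7/3) = 3*2**(1/6)*(-58 + 369*3**(5/6))/3128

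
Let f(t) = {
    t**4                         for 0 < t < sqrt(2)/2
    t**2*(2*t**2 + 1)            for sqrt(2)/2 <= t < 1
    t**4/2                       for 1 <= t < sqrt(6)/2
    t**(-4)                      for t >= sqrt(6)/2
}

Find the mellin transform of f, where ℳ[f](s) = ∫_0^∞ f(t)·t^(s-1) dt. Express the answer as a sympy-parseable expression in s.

(180*2**(s/2)*(s - 4)*(s + 2) + 144*2**(s/2)*(s - 4) + 81*3**(s/2)*(s - 4)*(s + 2) - 32*3**(s/2)*(s + 2)*(s + 4) - 72*s - 54*(s - 4)*(s + 2) + 288)/(72*2**(s/2)*(s - 4)*(s + 2)*(s + 4))
  -4 < Re(s) < 4

peel off the power substitution: t**2 on [0, 1/2); t*(2*t + 1) on [1/2, 1); t**2/2 on [1, 3/2); …
reversing the shared t-power: t on [0, 1/2); 2*t + 1 on [1/2, 1); t/2 on [1, 3/2); …
the 4 pieces separated at sqrt(2)/2, 1, sqrt(6)/2 each add one integral
piece [0, sqrt(2)/2): integrate t**4 against the kernel
segment [sqrt(2)/2, 1) carries t**2*(2*t**2 + 1); integrate it
the [1, sqrt(6)/2) slice contributes ∫ t**4/2·t^(s-1) dt
∫ t**(-4)·t^(s-1) over [sqrt(6)/2, ∞)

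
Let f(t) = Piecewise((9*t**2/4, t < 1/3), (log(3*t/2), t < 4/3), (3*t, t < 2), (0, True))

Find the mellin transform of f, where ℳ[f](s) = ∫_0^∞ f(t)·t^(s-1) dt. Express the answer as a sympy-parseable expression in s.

(-16*2**(2*s)*s**2*(s + 2) + 4*2**(2*s)*s*(s + 1)*(s + 2)*log(2) - 4*2**(2*s)*(s + 1)*(s + 2) + 24*6**s*s**2*(s + 2) + s**2*(s + 1) + 4*s*(s + 1)*(s + 2)*log(2) + 4*(s + 1)*(s + 2))/(4*3**s*s**2*(s + 1)*(s + 2))
  Re(s) > -2

reversing the common scale on t: t**2 on [0, 1/2); log(t) on [1/2, 2); 2*t on [2, 3)
linearity at 1/3, 4/3 turns ℳ[f](s) into 3 summed integrals
piece [0, 1/3): integrate 9*t**2/4 against the kernel
piece [1/3, 4/3): integrate log(3*t/2) against the kernel
over [4/3, 2), the kernel integral of 3*t enters the sum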